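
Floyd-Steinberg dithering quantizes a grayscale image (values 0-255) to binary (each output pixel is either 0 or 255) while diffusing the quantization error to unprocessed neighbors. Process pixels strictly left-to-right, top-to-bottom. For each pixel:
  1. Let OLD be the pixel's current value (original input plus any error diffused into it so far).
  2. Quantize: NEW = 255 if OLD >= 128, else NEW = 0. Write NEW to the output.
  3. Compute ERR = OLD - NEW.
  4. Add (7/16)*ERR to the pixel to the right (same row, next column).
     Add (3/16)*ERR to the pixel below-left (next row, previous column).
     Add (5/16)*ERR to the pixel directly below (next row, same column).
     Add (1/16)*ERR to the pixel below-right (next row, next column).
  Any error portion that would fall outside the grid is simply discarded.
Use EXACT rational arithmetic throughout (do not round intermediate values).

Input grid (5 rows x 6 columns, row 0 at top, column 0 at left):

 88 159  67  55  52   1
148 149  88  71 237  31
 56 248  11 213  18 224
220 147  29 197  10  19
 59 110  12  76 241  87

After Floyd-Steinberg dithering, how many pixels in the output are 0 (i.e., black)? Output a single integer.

(0,0): OLD=88 → NEW=0, ERR=88
(0,1): OLD=395/2 → NEW=255, ERR=-115/2
(0,2): OLD=1339/32 → NEW=0, ERR=1339/32
(0,3): OLD=37533/512 → NEW=0, ERR=37533/512
(0,4): OLD=688715/8192 → NEW=0, ERR=688715/8192
(0,5): OLD=4952077/131072 → NEW=0, ERR=4952077/131072
(1,0): OLD=5271/32 → NEW=255, ERR=-2889/32
(1,1): OLD=26849/256 → NEW=0, ERR=26849/256
(1,2): OLD=1287061/8192 → NEW=255, ERR=-801899/8192
(1,3): OLD=2276097/32768 → NEW=0, ERR=2276097/32768
(1,4): OLD=640317619/2097152 → NEW=255, ERR=105543859/2097152
(1,5): OLD=2351471605/33554432 → NEW=0, ERR=2351471605/33554432
(2,0): OLD=194363/4096 → NEW=0, ERR=194363/4096
(2,1): OLD=36377497/131072 → NEW=255, ERR=2954137/131072
(2,2): OLD=20655563/2097152 → NEW=0, ERR=20655563/2097152
(2,3): OLD=4065689715/16777216 → NEW=255, ERR=-212500365/16777216
(2,4): OLD=24517318169/536870912 → NEW=0, ERR=24517318169/536870912
(2,5): OLD=2310903532095/8589934592 → NEW=255, ERR=120470211135/8589934592
(3,0): OLD=501333931/2097152 → NEW=255, ERR=-33439829/2097152
(3,1): OLD=2548117103/16777216 → NEW=255, ERR=-1730072977/16777216
(3,2): OLD=-1879515827/134217728 → NEW=0, ERR=-1879515827/134217728
(3,3): OLD=1684430391703/8589934592 → NEW=255, ERR=-506002929257/8589934592
(3,4): OLD=23182464983/68719476736 → NEW=0, ERR=23182464983/68719476736
(3,5): OLD=29010023353657/1099511627776 → NEW=0, ERR=29010023353657/1099511627776
(4,0): OLD=9309879813/268435456 → NEW=0, ERR=9309879813/268435456
(4,1): OLD=383652330017/4294967296 → NEW=0, ERR=383652330017/4294967296
(4,2): OLD=4015148845267/137438953472 → NEW=0, ERR=4015148845267/137438953472
(4,3): OLD=152966045581311/2199023255552 → NEW=0, ERR=152966045581311/2199023255552
(4,4): OLD=9598428577107119/35184372088832 → NEW=255, ERR=626413694454959/35184372088832
(4,5): OLD=58015014967495273/562949953421312 → NEW=0, ERR=58015014967495273/562949953421312
Output grid:
  Row 0: .#....  (5 black, running=5)
  Row 1: #.#.#.  (3 black, running=8)
  Row 2: .#.#.#  (3 black, running=11)
  Row 3: ##.#..  (3 black, running=14)
  Row 4: ....#.  (5 black, running=19)

Answer: 19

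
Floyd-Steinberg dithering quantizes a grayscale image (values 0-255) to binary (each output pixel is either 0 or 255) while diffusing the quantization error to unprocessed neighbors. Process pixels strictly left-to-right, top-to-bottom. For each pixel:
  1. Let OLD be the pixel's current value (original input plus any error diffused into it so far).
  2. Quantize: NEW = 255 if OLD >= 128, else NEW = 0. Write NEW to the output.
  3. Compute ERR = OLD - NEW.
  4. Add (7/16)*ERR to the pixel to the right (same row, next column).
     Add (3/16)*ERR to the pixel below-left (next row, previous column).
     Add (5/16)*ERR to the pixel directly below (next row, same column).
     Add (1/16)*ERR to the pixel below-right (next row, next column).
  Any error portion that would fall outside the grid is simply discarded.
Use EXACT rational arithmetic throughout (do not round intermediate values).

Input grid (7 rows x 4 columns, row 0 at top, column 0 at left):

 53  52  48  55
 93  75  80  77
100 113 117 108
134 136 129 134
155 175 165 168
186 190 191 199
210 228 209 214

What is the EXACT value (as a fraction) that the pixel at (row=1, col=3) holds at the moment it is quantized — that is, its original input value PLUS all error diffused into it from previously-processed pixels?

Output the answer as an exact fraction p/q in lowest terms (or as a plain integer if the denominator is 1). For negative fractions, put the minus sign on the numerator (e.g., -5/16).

(0,0): OLD=53 → NEW=0, ERR=53
(0,1): OLD=1203/16 → NEW=0, ERR=1203/16
(0,2): OLD=20709/256 → NEW=0, ERR=20709/256
(0,3): OLD=370243/4096 → NEW=0, ERR=370243/4096
(1,0): OLD=31657/256 → NEW=0, ERR=31657/256
(1,1): OLD=350367/2048 → NEW=255, ERR=-171873/2048
(1,2): OLD=5912075/65536 → NEW=0, ERR=5912075/65536
(1,3): OLD=157045821/1048576 → NEW=255, ERR=-110341059/1048576
Target (1,3): original=77, with diffused error = 157045821/1048576

Answer: 157045821/1048576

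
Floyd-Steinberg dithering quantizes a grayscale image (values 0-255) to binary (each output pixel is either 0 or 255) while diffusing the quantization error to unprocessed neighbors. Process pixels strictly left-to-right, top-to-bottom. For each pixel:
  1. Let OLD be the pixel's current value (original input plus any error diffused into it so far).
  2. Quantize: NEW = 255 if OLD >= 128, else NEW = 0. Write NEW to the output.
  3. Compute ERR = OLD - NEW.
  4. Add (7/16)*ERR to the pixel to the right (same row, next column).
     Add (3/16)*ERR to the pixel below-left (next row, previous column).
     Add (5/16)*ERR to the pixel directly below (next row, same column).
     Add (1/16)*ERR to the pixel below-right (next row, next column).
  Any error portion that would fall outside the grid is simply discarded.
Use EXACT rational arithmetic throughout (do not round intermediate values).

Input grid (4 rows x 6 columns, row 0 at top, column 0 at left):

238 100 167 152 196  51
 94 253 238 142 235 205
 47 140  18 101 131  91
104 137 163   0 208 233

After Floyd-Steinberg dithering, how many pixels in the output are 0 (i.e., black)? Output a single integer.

(0,0): OLD=238 → NEW=255, ERR=-17
(0,1): OLD=1481/16 → NEW=0, ERR=1481/16
(0,2): OLD=53119/256 → NEW=255, ERR=-12161/256
(0,3): OLD=537465/4096 → NEW=255, ERR=-507015/4096
(0,4): OLD=9295951/65536 → NEW=255, ERR=-7415729/65536
(0,5): OLD=1567273/1048576 → NEW=0, ERR=1567273/1048576
(1,0): OLD=27147/256 → NEW=0, ERR=27147/256
(1,1): OLD=651981/2048 → NEW=255, ERR=129741/2048
(1,2): OLD=15299153/65536 → NEW=255, ERR=-1412527/65536
(1,3): OLD=18272125/262144 → NEW=0, ERR=18272125/262144
(1,4): OLD=3735912919/16777216 → NEW=255, ERR=-542277161/16777216
(1,5): OLD=49460283569/268435456 → NEW=255, ERR=-18990757711/268435456
(2,0): OLD=3015199/32768 → NEW=0, ERR=3015199/32768
(2,1): OLD=212484037/1048576 → NEW=255, ERR=-54902843/1048576
(2,2): OLD=90360719/16777216 → NEW=0, ERR=90360719/16777216
(2,3): OLD=15801573847/134217728 → NEW=0, ERR=15801573847/134217728
(2,4): OLD=702218959621/4294967296 → NEW=255, ERR=-392997700859/4294967296
(2,5): OLD=1844404906867/68719476736 → NEW=0, ERR=1844404906867/68719476736
(3,0): OLD=2062553775/16777216 → NEW=0, ERR=2062553775/16777216
(3,1): OLD=24318085251/134217728 → NEW=255, ERR=-9907435389/134217728
(3,2): OLD=162339686649/1073741824 → NEW=255, ERR=-111464478471/1073741824
(3,3): OLD=-1748614340181/68719476736 → NEW=0, ERR=-1748614340181/68719476736
(3,4): OLD=99320961328843/549755813888 → NEW=255, ERR=-40866771212597/549755813888
(3,5): OLD=1786894766251013/8796093022208 → NEW=255, ERR=-456108954412027/8796093022208
Output grid:
  Row 0: #.###.  (2 black, running=2)
  Row 1: .##.##  (2 black, running=4)
  Row 2: .#..#.  (4 black, running=8)
  Row 3: .##.##  (2 black, running=10)

Answer: 10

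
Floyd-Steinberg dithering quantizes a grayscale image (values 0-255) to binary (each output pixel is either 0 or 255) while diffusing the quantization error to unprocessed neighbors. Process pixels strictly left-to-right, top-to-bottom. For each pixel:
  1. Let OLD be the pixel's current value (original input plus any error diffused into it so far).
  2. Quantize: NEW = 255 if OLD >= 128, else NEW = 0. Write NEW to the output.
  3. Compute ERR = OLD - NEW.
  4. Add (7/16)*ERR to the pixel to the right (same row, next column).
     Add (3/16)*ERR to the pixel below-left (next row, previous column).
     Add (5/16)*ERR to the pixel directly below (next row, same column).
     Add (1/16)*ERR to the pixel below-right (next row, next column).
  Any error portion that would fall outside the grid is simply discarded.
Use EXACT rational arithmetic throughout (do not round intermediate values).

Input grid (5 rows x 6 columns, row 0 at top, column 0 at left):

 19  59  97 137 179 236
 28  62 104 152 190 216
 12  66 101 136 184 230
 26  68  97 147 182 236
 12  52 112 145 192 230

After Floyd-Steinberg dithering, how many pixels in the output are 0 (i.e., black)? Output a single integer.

(0,0): OLD=19 → NEW=0, ERR=19
(0,1): OLD=1077/16 → NEW=0, ERR=1077/16
(0,2): OLD=32371/256 → NEW=0, ERR=32371/256
(0,3): OLD=787749/4096 → NEW=255, ERR=-256731/4096
(0,4): OLD=9933827/65536 → NEW=255, ERR=-6777853/65536
(0,5): OLD=200018965/1048576 → NEW=255, ERR=-67367915/1048576
(1,0): OLD=11919/256 → NEW=0, ERR=11919/256
(1,1): OLD=262761/2048 → NEW=255, ERR=-259479/2048
(1,2): OLD=5278237/65536 → NEW=0, ERR=5278237/65536
(1,3): OLD=40936537/262144 → NEW=255, ERR=-25910183/262144
(1,4): OLD=1652130795/16777216 → NEW=0, ERR=1652130795/16777216
(1,5): OLD=62422410493/268435456 → NEW=255, ERR=-6028630787/268435456
(2,0): OLD=91539/32768 → NEW=0, ERR=91539/32768
(2,1): OLD=47856897/1048576 → NEW=0, ERR=47856897/1048576
(2,2): OLD=2007980611/16777216 → NEW=0, ERR=2007980611/16777216
(2,3): OLD=24289724395/134217728 → NEW=255, ERR=-9935796245/134217728
(2,4): OLD=738725378881/4294967296 → NEW=255, ERR=-356491281599/4294967296
(2,5): OLD=13250695698647/68719476736 → NEW=255, ERR=-4272770869033/68719476736
(3,0): OLD=594424547/16777216 → NEW=0, ERR=594424547/16777216
(3,1): OLD=16156972199/134217728 → NEW=0, ERR=16156972199/134217728
(3,2): OLD=189021118885/1073741824 → NEW=255, ERR=-84783046235/1073741824
(3,3): OLD=5582679578031/68719476736 → NEW=0, ERR=5582679578031/68719476736
(3,4): OLD=96382565244495/549755813888 → NEW=255, ERR=-43805167296945/549755813888
(3,5): OLD=1552700063356481/8796093022208 → NEW=255, ERR=-690303657306559/8796093022208
(4,0): OLD=98017702253/2147483648 → NEW=0, ERR=98017702253/2147483648
(4,1): OLD=3332776151433/34359738368 → NEW=0, ERR=3332776151433/34359738368
(4,2): OLD=167694002135755/1099511627776 → NEW=255, ERR=-112681462947125/1099511627776
(4,3): OLD=1859062258926615/17592186044416 → NEW=0, ERR=1859062258926615/17592186044416
(4,4): OLD=57335148601557639/281474976710656 → NEW=255, ERR=-14440970459659641/281474976710656
(4,5): OLD=801864290252511313/4503599627370496 → NEW=255, ERR=-346553614726965167/4503599627370496
Output grid:
  Row 0: ...###  (3 black, running=3)
  Row 1: .#.#.#  (3 black, running=6)
  Row 2: ...###  (3 black, running=9)
  Row 3: ..#.##  (3 black, running=12)
  Row 4: ..#.##  (3 black, running=15)

Answer: 15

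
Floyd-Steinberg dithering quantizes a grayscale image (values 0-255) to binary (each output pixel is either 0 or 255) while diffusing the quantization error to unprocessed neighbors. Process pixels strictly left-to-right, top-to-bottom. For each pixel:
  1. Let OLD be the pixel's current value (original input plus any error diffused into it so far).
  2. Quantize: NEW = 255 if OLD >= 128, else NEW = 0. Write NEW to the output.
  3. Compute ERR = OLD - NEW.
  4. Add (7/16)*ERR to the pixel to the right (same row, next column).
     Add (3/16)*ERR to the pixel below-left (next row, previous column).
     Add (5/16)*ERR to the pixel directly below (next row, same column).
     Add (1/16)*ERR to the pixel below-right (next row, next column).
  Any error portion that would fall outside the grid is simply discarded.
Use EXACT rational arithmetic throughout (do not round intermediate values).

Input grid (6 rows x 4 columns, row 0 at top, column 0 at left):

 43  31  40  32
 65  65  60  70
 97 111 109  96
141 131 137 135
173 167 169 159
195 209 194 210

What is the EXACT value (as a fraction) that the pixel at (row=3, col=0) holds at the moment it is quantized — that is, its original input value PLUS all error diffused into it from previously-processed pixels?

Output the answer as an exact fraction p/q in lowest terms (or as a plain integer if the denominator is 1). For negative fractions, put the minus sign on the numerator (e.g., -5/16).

(0,0): OLD=43 → NEW=0, ERR=43
(0,1): OLD=797/16 → NEW=0, ERR=797/16
(0,2): OLD=15819/256 → NEW=0, ERR=15819/256
(0,3): OLD=241805/4096 → NEW=0, ERR=241805/4096
(1,0): OLD=22471/256 → NEW=0, ERR=22471/256
(1,1): OLD=272881/2048 → NEW=255, ERR=-249359/2048
(1,2): OLD=2636101/65536 → NEW=0, ERR=2636101/65536
(1,3): OLD=115247091/1048576 → NEW=0, ERR=115247091/1048576
(2,0): OLD=3329259/32768 → NEW=0, ERR=3329259/32768
(2,1): OLD=136765001/1048576 → NEW=255, ERR=-130621879/1048576
(2,2): OLD=167915117/2097152 → NEW=0, ERR=167915117/2097152
(2,3): OLD=5633457433/33554432 → NEW=255, ERR=-2922922727/33554432
(3,0): OLD=2506403259/16777216 → NEW=255, ERR=-1771786821/16777216
Target (3,0): original=141, with diffused error = 2506403259/16777216

Answer: 2506403259/16777216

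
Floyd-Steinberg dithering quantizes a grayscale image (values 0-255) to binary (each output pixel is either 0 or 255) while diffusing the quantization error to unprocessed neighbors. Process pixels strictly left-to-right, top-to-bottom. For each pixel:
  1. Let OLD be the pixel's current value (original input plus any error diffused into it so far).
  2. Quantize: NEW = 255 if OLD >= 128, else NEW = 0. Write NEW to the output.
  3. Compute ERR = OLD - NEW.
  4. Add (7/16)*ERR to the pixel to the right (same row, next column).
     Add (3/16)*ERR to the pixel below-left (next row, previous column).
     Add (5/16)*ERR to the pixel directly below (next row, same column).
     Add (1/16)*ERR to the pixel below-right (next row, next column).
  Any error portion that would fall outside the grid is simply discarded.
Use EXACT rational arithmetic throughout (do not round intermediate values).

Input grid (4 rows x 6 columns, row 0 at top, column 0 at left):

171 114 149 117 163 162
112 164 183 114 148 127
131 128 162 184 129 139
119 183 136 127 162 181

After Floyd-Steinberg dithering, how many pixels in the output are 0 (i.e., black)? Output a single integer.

Answer: 10

Derivation:
(0,0): OLD=171 → NEW=255, ERR=-84
(0,1): OLD=309/4 → NEW=0, ERR=309/4
(0,2): OLD=11699/64 → NEW=255, ERR=-4621/64
(0,3): OLD=87461/1024 → NEW=0, ERR=87461/1024
(0,4): OLD=3282819/16384 → NEW=255, ERR=-895101/16384
(0,5): OLD=36201621/262144 → NEW=255, ERR=-30645099/262144
(1,0): OLD=6415/64 → NEW=0, ERR=6415/64
(1,1): OLD=109161/512 → NEW=255, ERR=-21399/512
(1,2): OLD=2670493/16384 → NEW=255, ERR=-1507427/16384
(1,3): OLD=5615257/65536 → NEW=0, ERR=5615257/65536
(1,4): OLD=636830827/4194304 → NEW=255, ERR=-432716693/4194304
(1,5): OLD=2813055101/67108864 → NEW=0, ERR=2813055101/67108864
(2,0): OLD=1265555/8192 → NEW=255, ERR=-823405/8192
(2,1): OLD=15722881/262144 → NEW=0, ERR=15722881/262144
(2,2): OLD=725370051/4194304 → NEW=255, ERR=-344177469/4194304
(2,3): OLD=5025809771/33554432 → NEW=255, ERR=-3530570389/33554432
(2,4): OLD=68656562881/1073741824 → NEW=0, ERR=68656562881/1073741824
(2,5): OLD=2982866691415/17179869184 → NEW=255, ERR=-1397999950505/17179869184
(3,0): OLD=414546019/4194304 → NEW=0, ERR=414546019/4194304
(3,1): OLD=7493229479/33554432 → NEW=255, ERR=-1063150681/33554432
(3,2): OLD=21613054053/268435456 → NEW=0, ERR=21613054053/268435456
(3,3): OLD=2339977894191/17179869184 → NEW=255, ERR=-2040888747729/17179869184
(3,4): OLD=14867436415311/137438953472 → NEW=0, ERR=14867436415311/137438953472
(3,5): OLD=454963306190657/2199023255552 → NEW=255, ERR=-105787623975103/2199023255552
Output grid:
  Row 0: #.#.##  (2 black, running=2)
  Row 1: .##.#.  (3 black, running=5)
  Row 2: #.##.#  (2 black, running=7)
  Row 3: .#.#.#  (3 black, running=10)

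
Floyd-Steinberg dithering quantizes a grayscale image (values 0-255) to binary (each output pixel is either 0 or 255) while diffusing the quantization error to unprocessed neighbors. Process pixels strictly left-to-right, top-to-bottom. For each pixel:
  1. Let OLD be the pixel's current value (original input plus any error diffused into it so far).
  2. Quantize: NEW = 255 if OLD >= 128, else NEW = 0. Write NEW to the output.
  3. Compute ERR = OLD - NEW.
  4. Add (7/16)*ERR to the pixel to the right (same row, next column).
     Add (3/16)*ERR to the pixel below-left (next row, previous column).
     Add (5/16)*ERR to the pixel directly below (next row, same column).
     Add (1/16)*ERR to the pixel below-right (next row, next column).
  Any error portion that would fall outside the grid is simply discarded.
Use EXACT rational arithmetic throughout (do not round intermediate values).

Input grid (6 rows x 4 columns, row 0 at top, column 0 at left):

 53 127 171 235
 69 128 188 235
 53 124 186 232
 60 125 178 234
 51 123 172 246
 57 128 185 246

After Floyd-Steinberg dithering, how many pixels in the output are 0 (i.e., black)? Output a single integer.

(0,0): OLD=53 → NEW=0, ERR=53
(0,1): OLD=2403/16 → NEW=255, ERR=-1677/16
(0,2): OLD=32037/256 → NEW=0, ERR=32037/256
(0,3): OLD=1186819/4096 → NEW=255, ERR=142339/4096
(1,0): OLD=16873/256 → NEW=0, ERR=16873/256
(1,1): OLD=308959/2048 → NEW=255, ERR=-213281/2048
(1,2): OLD=11895499/65536 → NEW=255, ERR=-4816181/65536
(1,3): OLD=232290685/1048576 → NEW=255, ERR=-35096195/1048576
(2,0): OLD=1771781/32768 → NEW=0, ERR=1771781/32768
(2,1): OLD=110574343/1048576 → NEW=0, ERR=110574343/1048576
(2,2): OLD=411849955/2097152 → NEW=255, ERR=-122923805/2097152
(2,3): OLD=6419081847/33554432 → NEW=255, ERR=-2137298313/33554432
(3,0): OLD=1621840949/16777216 → NEW=0, ERR=1621840949/16777216
(3,1): OLD=51710246635/268435456 → NEW=255, ERR=-16740794645/268435456
(3,2): OLD=545659253269/4294967296 → NEW=0, ERR=545659253269/4294967296
(3,3): OLD=18280353456147/68719476736 → NEW=255, ERR=756886888467/68719476736
(4,0): OLD=298568224081/4294967296 → NEW=0, ERR=298568224081/4294967296
(4,1): OLD=5627689339123/34359738368 → NEW=255, ERR=-3134043944717/34359738368
(4,2): OLD=186877142249235/1099511627776 → NEW=255, ERR=-93498322833645/1099511627776
(4,3): OLD=3873429227005045/17592186044416 → NEW=255, ERR=-612578214321035/17592186044416
(5,0): OLD=33876678520705/549755813888 → NEW=0, ERR=33876678520705/549755813888
(5,1): OLD=2020564778684199/17592186044416 → NEW=0, ERR=2020564778684199/17592186044416
(5,2): OLD=1727956036653467/8796093022208 → NEW=255, ERR=-515047684009573/8796093022208
(5,3): OLD=57473312457743859/281474976710656 → NEW=255, ERR=-14302806603473421/281474976710656
Output grid:
  Row 0: .#.#  (2 black, running=2)
  Row 1: .###  (1 black, running=3)
  Row 2: ..##  (2 black, running=5)
  Row 3: .#.#  (2 black, running=7)
  Row 4: .###  (1 black, running=8)
  Row 5: ..##  (2 black, running=10)

Answer: 10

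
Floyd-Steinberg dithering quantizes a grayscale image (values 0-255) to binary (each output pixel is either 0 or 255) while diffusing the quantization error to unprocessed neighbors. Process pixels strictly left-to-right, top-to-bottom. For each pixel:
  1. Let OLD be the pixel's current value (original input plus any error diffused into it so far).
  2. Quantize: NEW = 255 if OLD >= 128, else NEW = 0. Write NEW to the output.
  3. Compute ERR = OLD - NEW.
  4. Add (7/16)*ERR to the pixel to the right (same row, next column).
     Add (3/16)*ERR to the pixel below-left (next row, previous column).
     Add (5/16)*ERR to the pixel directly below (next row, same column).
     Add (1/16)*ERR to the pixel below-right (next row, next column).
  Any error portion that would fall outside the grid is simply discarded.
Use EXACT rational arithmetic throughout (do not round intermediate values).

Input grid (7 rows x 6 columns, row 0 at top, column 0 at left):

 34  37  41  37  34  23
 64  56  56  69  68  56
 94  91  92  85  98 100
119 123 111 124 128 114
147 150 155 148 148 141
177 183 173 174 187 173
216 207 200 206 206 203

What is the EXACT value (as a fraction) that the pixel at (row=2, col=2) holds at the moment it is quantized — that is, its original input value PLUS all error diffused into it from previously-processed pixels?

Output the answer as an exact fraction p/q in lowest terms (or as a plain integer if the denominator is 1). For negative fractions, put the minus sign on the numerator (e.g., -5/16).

(0,0): OLD=34 → NEW=0, ERR=34
(0,1): OLD=415/8 → NEW=0, ERR=415/8
(0,2): OLD=8153/128 → NEW=0, ERR=8153/128
(0,3): OLD=132847/2048 → NEW=0, ERR=132847/2048
(0,4): OLD=2044041/32768 → NEW=0, ERR=2044041/32768
(0,5): OLD=26366911/524288 → NEW=0, ERR=26366911/524288
(1,0): OLD=10797/128 → NEW=0, ERR=10797/128
(1,1): OLD=126139/1024 → NEW=0, ERR=126139/1024
(1,2): OLD=4757975/32768 → NEW=255, ERR=-3597865/32768
(1,3): OLD=7459467/131072 → NEW=0, ERR=7459467/131072
(1,4): OLD=1055923265/8388608 → NEW=0, ERR=1055923265/8388608
(1,5): OLD=17540282999/134217728 → NEW=255, ERR=-16685237641/134217728
(2,0): OLD=2350393/16384 → NEW=255, ERR=-1827527/16384
(2,1): OLD=34277507/524288 → NEW=0, ERR=34277507/524288
(2,2): OLD=877962057/8388608 → NEW=0, ERR=877962057/8388608
Target (2,2): original=92, with diffused error = 877962057/8388608

Answer: 877962057/8388608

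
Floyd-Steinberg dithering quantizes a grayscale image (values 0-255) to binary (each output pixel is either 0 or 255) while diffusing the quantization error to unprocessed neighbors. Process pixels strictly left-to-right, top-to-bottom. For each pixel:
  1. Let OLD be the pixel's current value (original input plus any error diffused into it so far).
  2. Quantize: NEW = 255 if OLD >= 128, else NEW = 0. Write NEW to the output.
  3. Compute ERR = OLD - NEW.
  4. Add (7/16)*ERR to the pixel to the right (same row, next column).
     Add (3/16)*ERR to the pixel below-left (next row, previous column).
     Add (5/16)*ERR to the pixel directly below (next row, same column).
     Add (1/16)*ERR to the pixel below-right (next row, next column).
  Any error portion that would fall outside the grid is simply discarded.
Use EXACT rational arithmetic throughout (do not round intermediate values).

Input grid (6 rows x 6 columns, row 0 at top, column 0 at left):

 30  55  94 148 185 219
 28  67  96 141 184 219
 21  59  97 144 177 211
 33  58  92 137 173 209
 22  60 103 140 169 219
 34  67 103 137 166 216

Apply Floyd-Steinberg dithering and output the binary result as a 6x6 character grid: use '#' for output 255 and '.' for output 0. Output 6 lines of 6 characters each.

(0,0): OLD=30 → NEW=0, ERR=30
(0,1): OLD=545/8 → NEW=0, ERR=545/8
(0,2): OLD=15847/128 → NEW=0, ERR=15847/128
(0,3): OLD=414033/2048 → NEW=255, ERR=-108207/2048
(0,4): OLD=5304631/32768 → NEW=255, ERR=-3051209/32768
(0,5): OLD=93460609/524288 → NEW=255, ERR=-40232831/524288
(1,0): OLD=6419/128 → NEW=0, ERR=6419/128
(1,1): OLD=138565/1024 → NEW=255, ERR=-122555/1024
(1,2): OLD=2512617/32768 → NEW=0, ERR=2512617/32768
(1,3): OLD=19439893/131072 → NEW=255, ERR=-13983467/131072
(1,4): OLD=759470591/8388608 → NEW=0, ERR=759470591/8388608
(1,5): OLD=30710240585/134217728 → NEW=255, ERR=-3515280055/134217728
(2,0): OLD=233159/16384 → NEW=0, ERR=233159/16384
(2,1): OLD=23769533/524288 → NEW=0, ERR=23769533/524288
(2,2): OLD=950541303/8388608 → NEW=0, ERR=950541303/8388608
(2,3): OLD=12214037119/67108864 → NEW=255, ERR=-4898723201/67108864
(2,4): OLD=347415217789/2147483648 → NEW=255, ERR=-200193112451/2147483648
(2,5): OLD=5761755075387/34359738368 → NEW=255, ERR=-2999978208453/34359738368
(3,0): OLD=385438103/8388608 → NEW=0, ERR=385438103/8388608
(3,1): OLD=7677629451/67108864 → NEW=0, ERR=7677629451/67108864
(3,2): OLD=89447818353/536870912 → NEW=255, ERR=-47454264207/536870912
(3,3): OLD=2237528282675/34359738368 → NEW=0, ERR=2237528282675/34359738368
(3,4): OLD=41623461940499/274877906944 → NEW=255, ERR=-28470404330221/274877906944
(3,5): OLD=574275043777341/4398046511104 → NEW=255, ERR=-547226816554179/4398046511104
(4,0): OLD=62072732601/1073741824 → NEW=0, ERR=62072732601/1073741824
(4,1): OLD=1844122127269/17179869184 → NEW=0, ERR=1844122127269/17179869184
(4,2): OLD=77900725192927/549755813888 → NEW=255, ERR=-62287007348513/549755813888
(4,3): OLD=755030641754235/8796093022208 → NEW=0, ERR=755030641754235/8796093022208
(4,4): OLD=21804031672534443/140737488355328 → NEW=255, ERR=-14084027858074197/140737488355328
(4,5): OLD=292422826524808141/2251799813685248 → NEW=255, ERR=-281786125964930099/2251799813685248
(5,0): OLD=19844033825983/274877906944 → NEW=0, ERR=19844033825983/274877906944
(5,1): OLD=1007134463460911/8796093022208 → NEW=0, ERR=1007134463460911/8796093022208
(5,2): OLD=9886112205684277/70368744177664 → NEW=255, ERR=-8057917559620043/70368744177664
(5,3): OLD=197890622525095255/2251799813685248 → NEW=0, ERR=197890622525095255/2251799813685248
(5,4): OLD=698402737571505447/4503599627370496 → NEW=255, ERR=-450015167407971033/4503599627370496
(5,5): OLD=9145783989228961651/72057594037927936 → NEW=0, ERR=9145783989228961651/72057594037927936
Row 0: ...###
Row 1: .#.#.#
Row 2: ...###
Row 3: ..#.##
Row 4: ..#.##
Row 5: ..#.#.

Answer: ...###
.#.#.#
...###
..#.##
..#.##
..#.#.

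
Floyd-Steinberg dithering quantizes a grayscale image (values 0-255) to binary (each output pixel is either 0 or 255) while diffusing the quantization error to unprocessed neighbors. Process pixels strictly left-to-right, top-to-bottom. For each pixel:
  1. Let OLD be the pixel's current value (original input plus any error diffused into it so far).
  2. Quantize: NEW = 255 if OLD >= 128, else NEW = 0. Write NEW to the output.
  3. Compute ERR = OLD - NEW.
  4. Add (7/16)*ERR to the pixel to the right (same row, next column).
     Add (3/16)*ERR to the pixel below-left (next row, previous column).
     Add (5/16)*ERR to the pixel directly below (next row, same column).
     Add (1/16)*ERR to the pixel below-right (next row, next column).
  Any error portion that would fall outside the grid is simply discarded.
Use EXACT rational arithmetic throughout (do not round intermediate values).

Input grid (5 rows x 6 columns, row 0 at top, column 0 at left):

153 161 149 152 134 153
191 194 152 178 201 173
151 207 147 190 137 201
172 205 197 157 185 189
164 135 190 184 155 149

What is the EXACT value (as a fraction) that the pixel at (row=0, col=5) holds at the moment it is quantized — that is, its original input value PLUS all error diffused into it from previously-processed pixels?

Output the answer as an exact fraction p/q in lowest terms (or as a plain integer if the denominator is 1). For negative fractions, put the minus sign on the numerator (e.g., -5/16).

Answer: 65296579/524288

Derivation:
(0,0): OLD=153 → NEW=255, ERR=-102
(0,1): OLD=931/8 → NEW=0, ERR=931/8
(0,2): OLD=25589/128 → NEW=255, ERR=-7051/128
(0,3): OLD=261939/2048 → NEW=0, ERR=261939/2048
(0,4): OLD=6224485/32768 → NEW=255, ERR=-2131355/32768
(0,5): OLD=65296579/524288 → NEW=0, ERR=65296579/524288
Target (0,5): original=153, with diffused error = 65296579/524288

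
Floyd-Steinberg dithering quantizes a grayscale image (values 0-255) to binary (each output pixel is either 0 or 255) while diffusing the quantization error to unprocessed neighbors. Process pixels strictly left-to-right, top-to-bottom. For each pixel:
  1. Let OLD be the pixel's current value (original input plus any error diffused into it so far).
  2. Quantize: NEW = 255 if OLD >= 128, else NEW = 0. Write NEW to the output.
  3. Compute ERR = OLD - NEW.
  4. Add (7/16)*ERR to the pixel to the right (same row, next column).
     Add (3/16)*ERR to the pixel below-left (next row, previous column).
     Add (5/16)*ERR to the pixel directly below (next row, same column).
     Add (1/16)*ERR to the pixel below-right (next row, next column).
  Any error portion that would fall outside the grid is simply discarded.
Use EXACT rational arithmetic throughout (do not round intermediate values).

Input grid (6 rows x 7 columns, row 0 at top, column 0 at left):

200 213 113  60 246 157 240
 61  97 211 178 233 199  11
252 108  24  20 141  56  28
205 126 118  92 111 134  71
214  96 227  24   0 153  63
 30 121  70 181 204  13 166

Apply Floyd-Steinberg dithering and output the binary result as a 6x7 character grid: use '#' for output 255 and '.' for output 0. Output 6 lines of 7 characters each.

(0,0): OLD=200 → NEW=255, ERR=-55
(0,1): OLD=3023/16 → NEW=255, ERR=-1057/16
(0,2): OLD=21529/256 → NEW=0, ERR=21529/256
(0,3): OLD=396463/4096 → NEW=0, ERR=396463/4096
(0,4): OLD=18897097/65536 → NEW=255, ERR=2185417/65536
(0,5): OLD=179924351/1048576 → NEW=255, ERR=-87462529/1048576
(0,6): OLD=3414294137/16777216 → NEW=255, ERR=-863895943/16777216
(1,0): OLD=8045/256 → NEW=0, ERR=8045/256
(1,1): OLD=209787/2048 → NEW=0, ERR=209787/2048
(1,2): OLD=19406231/65536 → NEW=255, ERR=2694551/65536
(1,3): OLD=62323275/262144 → NEW=255, ERR=-4523445/262144
(1,4): OLD=3796375169/16777216 → NEW=255, ERR=-481814911/16777216
(1,5): OLD=20508363985/134217728 → NEW=255, ERR=-13717156655/134217728
(1,6): OLD=-118148817889/2147483648 → NEW=0, ERR=-118148817889/2147483648
(2,0): OLD=9208697/32768 → NEW=255, ERR=852857/32768
(2,1): OLD=168895299/1048576 → NEW=255, ERR=-98491581/1048576
(2,2): OLD=-18094199/16777216 → NEW=0, ERR=-18094199/16777216
(2,3): OLD=1519453825/134217728 → NEW=0, ERR=1519453825/134217728
(2,4): OLD=125345650449/1073741824 → NEW=0, ERR=125345650449/1073741824
(2,5): OLD=2165493160219/34359738368 → NEW=0, ERR=2165493160219/34359738368
(2,6): OLD=17588117375597/549755813888 → NEW=0, ERR=17588117375597/549755813888
(3,0): OLD=3280311657/16777216 → NEW=255, ERR=-997878423/16777216
(3,1): OLD=9670386101/134217728 → NEW=0, ERR=9670386101/134217728
(3,2): OLD=156161722159/1073741824 → NEW=255, ERR=-117642442961/1073741824
(3,3): OLD=298176984953/4294967296 → NEW=0, ERR=298176984953/4294967296
(3,4): OLD=104661570230633/549755813888 → NEW=255, ERR=-35526162310807/549755813888
(3,5): OLD=610087053387211/4398046511104 → NEW=255, ERR=-511414806944309/4398046511104
(3,6): OLD=2396985007535893/70368744177664 → NEW=0, ERR=2396985007535893/70368744177664
(4,0): OLD=448657522055/2147483648 → NEW=255, ERR=-98950808185/2147483648
(4,1): OLD=2545927018203/34359738368 → NEW=0, ERR=2545927018203/34359738368
(4,2): OLD=133425134486965/549755813888 → NEW=255, ERR=-6762598054475/549755813888
(4,3): OLD=93894949396567/4398046511104 → NEW=0, ERR=93894949396567/4398046511104
(4,4): OLD=-996346517448683/35184372088832 → NEW=0, ERR=-996346517448683/35184372088832
(4,5): OLD=120044256193919573/1125899906842624 → NEW=0, ERR=120044256193919573/1125899906842624
(4,6): OLD=2036053509479930339/18014398509481984 → NEW=0, ERR=2036053509479930339/18014398509481984
(5,0): OLD=16214390816449/549755813888 → NEW=0, ERR=16214390816449/549755813888
(5,1): OLD=667941475899883/4398046511104 → NEW=255, ERR=-453560384431637/4398046511104
(5,2): OLD=1043974492877853/35184372088832 → NEW=0, ERR=1043974492877853/35184372088832
(5,3): OLD=54767857583716337/281474976710656 → NEW=255, ERR=-17008261477500943/281474976710656
(5,4): OLD=3423460407399788923/18014398509481984 → NEW=255, ERR=-1170211212518116997/18014398509481984
(5,5): OLD=5378544004682532427/144115188075855872 → NEW=0, ERR=5378544004682532427/144115188075855872
(5,6): OLD=517227552734269841925/2305843009213693952 → NEW=255, ERR=-70762414615222115835/2305843009213693952
Row 0: ##..###
Row 1: ..####.
Row 2: ##.....
Row 3: #.#.##.
Row 4: #.#....
Row 5: .#.##.#

Answer: ##..###
..####.
##.....
#.#.##.
#.#....
.#.##.#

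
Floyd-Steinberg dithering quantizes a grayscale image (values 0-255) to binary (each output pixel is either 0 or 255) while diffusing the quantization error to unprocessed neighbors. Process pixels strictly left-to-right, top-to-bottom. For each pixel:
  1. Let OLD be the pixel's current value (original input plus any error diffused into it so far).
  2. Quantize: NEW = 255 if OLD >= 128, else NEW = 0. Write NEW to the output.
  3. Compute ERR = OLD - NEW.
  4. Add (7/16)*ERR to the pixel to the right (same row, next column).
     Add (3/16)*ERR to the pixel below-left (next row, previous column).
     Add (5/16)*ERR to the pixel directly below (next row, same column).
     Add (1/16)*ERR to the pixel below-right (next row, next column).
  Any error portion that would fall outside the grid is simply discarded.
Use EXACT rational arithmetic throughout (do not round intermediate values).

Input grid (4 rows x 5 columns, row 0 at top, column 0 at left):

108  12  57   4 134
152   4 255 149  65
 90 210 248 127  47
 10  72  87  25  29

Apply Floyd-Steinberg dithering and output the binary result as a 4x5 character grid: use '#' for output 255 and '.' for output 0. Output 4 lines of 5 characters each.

(0,0): OLD=108 → NEW=0, ERR=108
(0,1): OLD=237/4 → NEW=0, ERR=237/4
(0,2): OLD=5307/64 → NEW=0, ERR=5307/64
(0,3): OLD=41245/1024 → NEW=0, ERR=41245/1024
(0,4): OLD=2484171/16384 → NEW=255, ERR=-1693749/16384
(1,0): OLD=12599/64 → NEW=255, ERR=-3721/64
(1,1): OLD=9921/512 → NEW=0, ERR=9921/512
(1,2): OLD=4925781/16384 → NEW=255, ERR=747861/16384
(1,3): OLD=10967857/65536 → NEW=255, ERR=-5743823/65536
(1,4): OLD=-3284621/1048576 → NEW=0, ERR=-3284621/1048576
(2,0): OLD=618203/8192 → NEW=0, ERR=618203/8192
(2,1): OLD=66583449/262144 → NEW=255, ERR=-263271/262144
(2,2): OLD=1034327051/4194304 → NEW=255, ERR=-35220469/4194304
(2,3): OLD=6590296049/67108864 → NEW=0, ERR=6590296049/67108864
(2,4): OLD=89665184599/1073741824 → NEW=0, ERR=89665184599/1073741824
(3,0): OLD=140065707/4194304 → NEW=0, ERR=140065707/4194304
(3,1): OLD=3001047503/33554432 → NEW=0, ERR=3001047503/33554432
(3,2): OLD=152316056981/1073741824 → NEW=255, ERR=-121488108139/1073741824
(3,3): OLD=45785346285/2147483648 → NEW=0, ERR=45785346285/2147483648
(3,4): OLD=2424471156225/34359738368 → NEW=0, ERR=2424471156225/34359738368
Row 0: ....#
Row 1: #.##.
Row 2: .##..
Row 3: ..#..

Answer: ....#
#.##.
.##..
..#..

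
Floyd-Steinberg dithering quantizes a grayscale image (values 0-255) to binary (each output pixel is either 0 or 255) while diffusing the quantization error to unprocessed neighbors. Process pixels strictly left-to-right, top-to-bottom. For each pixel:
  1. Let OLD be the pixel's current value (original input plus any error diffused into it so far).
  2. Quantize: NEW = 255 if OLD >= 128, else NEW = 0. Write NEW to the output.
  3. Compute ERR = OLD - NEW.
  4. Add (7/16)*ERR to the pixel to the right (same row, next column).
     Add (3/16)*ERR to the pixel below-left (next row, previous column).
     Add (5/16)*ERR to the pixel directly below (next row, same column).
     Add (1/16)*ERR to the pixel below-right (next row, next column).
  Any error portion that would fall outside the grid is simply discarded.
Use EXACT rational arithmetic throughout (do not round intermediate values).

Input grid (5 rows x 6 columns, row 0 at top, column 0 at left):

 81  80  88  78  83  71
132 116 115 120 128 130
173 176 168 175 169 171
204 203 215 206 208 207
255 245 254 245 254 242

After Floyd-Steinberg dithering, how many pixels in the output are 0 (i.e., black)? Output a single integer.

(0,0): OLD=81 → NEW=0, ERR=81
(0,1): OLD=1847/16 → NEW=0, ERR=1847/16
(0,2): OLD=35457/256 → NEW=255, ERR=-29823/256
(0,3): OLD=110727/4096 → NEW=0, ERR=110727/4096
(0,4): OLD=6214577/65536 → NEW=0, ERR=6214577/65536
(0,5): OLD=117950935/1048576 → NEW=0, ERR=117950935/1048576
(1,0): OLD=45813/256 → NEW=255, ERR=-19467/256
(1,1): OLD=208947/2048 → NEW=0, ERR=208947/2048
(1,2): OLD=8881071/65536 → NEW=255, ERR=-7830609/65536
(1,3): OLD=22720515/262144 → NEW=0, ERR=22720515/262144
(1,4): OLD=3663023145/16777216 → NEW=255, ERR=-615166935/16777216
(1,5): OLD=41617447247/268435456 → NEW=255, ERR=-26833594033/268435456
(2,0): OLD=5517025/32768 → NEW=255, ERR=-2838815/32768
(2,1): OLD=149762107/1048576 → NEW=255, ERR=-117624773/1048576
(2,2): OLD=1748377201/16777216 → NEW=0, ERR=1748377201/16777216
(2,3): OLD=31317636649/134217728 → NEW=255, ERR=-2907883991/134217728
(2,4): OLD=578690767611/4294967296 → NEW=255, ERR=-516525892869/4294967296
(2,5): OLD=5831179013773/68719476736 → NEW=0, ERR=5831179013773/68719476736
(3,0): OLD=2615467345/16777216 → NEW=255, ERR=-1662722735/16777216
(3,1): OLD=18617507453/134217728 → NEW=255, ERR=-15608013187/134217728
(3,2): OLD=199304178567/1073741824 → NEW=255, ERR=-74499986553/1073741824
(3,3): OLD=10502958030421/68719476736 → NEW=255, ERR=-7020508537259/68719476736
(3,4): OLD=77118743912501/549755813888 → NEW=255, ERR=-63068988628939/549755813888
(3,5): OLD=1546440181458171/8796093022208 → NEW=255, ERR=-696563539204869/8796093022208
(4,0): OLD=434275381279/2147483648 → NEW=255, ERR=-113332948961/2147483648
(4,1): OLD=5716335773075/34359738368 → NEW=255, ERR=-3045397510765/34359738368
(4,2): OLD=183747564243913/1099511627776 → NEW=255, ERR=-96627900838967/1099511627776
(4,3): OLD=2617347674024525/17592186044416 → NEW=255, ERR=-1868659767301555/17592186044416
(4,4): OLD=42346356111997981/281474976710656 → NEW=255, ERR=-29429762949219299/281474976710656
(4,5): OLD=740121280728329131/4503599627370496 → NEW=255, ERR=-408296624251147349/4503599627370496
Output grid:
  Row 0: ..#...  (5 black, running=5)
  Row 1: #.#.##  (2 black, running=7)
  Row 2: ##.##.  (2 black, running=9)
  Row 3: ######  (0 black, running=9)
  Row 4: ######  (0 black, running=9)

Answer: 9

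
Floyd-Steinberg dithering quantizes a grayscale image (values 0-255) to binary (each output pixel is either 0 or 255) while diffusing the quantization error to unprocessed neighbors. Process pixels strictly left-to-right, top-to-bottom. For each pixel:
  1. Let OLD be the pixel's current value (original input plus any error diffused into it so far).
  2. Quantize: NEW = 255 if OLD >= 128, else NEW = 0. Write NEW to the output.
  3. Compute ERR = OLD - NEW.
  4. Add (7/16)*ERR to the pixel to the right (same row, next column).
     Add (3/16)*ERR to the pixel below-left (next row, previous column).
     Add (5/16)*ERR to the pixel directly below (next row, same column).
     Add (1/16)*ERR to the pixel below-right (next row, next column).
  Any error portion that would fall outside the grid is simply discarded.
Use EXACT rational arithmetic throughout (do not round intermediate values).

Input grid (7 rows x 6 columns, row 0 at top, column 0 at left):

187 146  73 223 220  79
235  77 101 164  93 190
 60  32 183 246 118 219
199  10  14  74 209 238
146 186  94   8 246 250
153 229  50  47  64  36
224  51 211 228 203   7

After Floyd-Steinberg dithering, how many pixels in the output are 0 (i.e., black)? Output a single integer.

(0,0): OLD=187 → NEW=255, ERR=-68
(0,1): OLD=465/4 → NEW=0, ERR=465/4
(0,2): OLD=7927/64 → NEW=0, ERR=7927/64
(0,3): OLD=283841/1024 → NEW=255, ERR=22721/1024
(0,4): OLD=3763527/16384 → NEW=255, ERR=-414393/16384
(0,5): OLD=17808625/262144 → NEW=0, ERR=17808625/262144
(1,0): OLD=15075/64 → NEW=255, ERR=-1245/64
(1,1): OLD=63381/512 → NEW=0, ERR=63381/512
(1,2): OLD=3363481/16384 → NEW=255, ERR=-814439/16384
(1,3): OLD=9973589/65536 → NEW=255, ERR=-6738091/65536
(1,4): OLD=227494735/4194304 → NEW=0, ERR=227494735/4194304
(1,5): OLD=15661752697/67108864 → NEW=255, ERR=-1451007623/67108864
(2,0): OLD=631863/8192 → NEW=0, ERR=631863/8192
(2,1): OLD=24613613/262144 → NEW=0, ERR=24613613/262144
(2,2): OLD=826291783/4194304 → NEW=255, ERR=-243255737/4194304
(2,3): OLD=6561894543/33554432 → NEW=255, ERR=-1994485617/33554432
(2,4): OLD=105725487341/1073741824 → NEW=0, ERR=105725487341/1073741824
(2,5): OLD=4444627805003/17179869184 → NEW=255, ERR=63761163083/17179869184
(3,0): OLD=1009605415/4194304 → NEW=255, ERR=-59942105/4194304
(3,1): OLD=907164795/33554432 → NEW=0, ERR=907164795/33554432
(3,2): OLD=651601233/268435456 → NEW=0, ERR=651601233/268435456
(3,3): OLD=1225340448771/17179869184 → NEW=0, ERR=1225340448771/17179869184
(3,4): OLD=36827505766659/137438953472 → NEW=255, ERR=1780572631299/137438953472
(3,5): OLD=551914852143437/2199023255552 → NEW=255, ERR=-8836078022323/2199023255552
(4,0): OLD=78706963337/536870912 → NEW=255, ERR=-58195119223/536870912
(4,1): OLD=1259172201109/8589934592 → NEW=255, ERR=-931261119851/8589934592
(4,2): OLD=17149869690735/274877906944 → NEW=0, ERR=17149869690735/274877906944
(4,3): OLD=264611371276043/4398046511104 → NEW=0, ERR=264611371276043/4398046511104
(4,4): OLD=19708552974396923/70368744177664 → NEW=255, ERR=1764523209092603/70368744177664
(4,5): OLD=293324519877957629/1125899906842624 → NEW=255, ERR=6220043633088509/1125899906842624
(5,0): OLD=13578766983823/137438953472 → NEW=0, ERR=13578766983823/137438953472
(5,1): OLD=1069907317670207/4398046511104 → NEW=255, ERR=-51594542661313/4398046511104
(5,2): OLD=2423146702988613/35184372088832 → NEW=0, ERR=2423146702988613/35184372088832
(5,3): OLD=117694195433633319/1125899906842624 → NEW=0, ERR=117694195433633319/1125899906842624
(5,4): OLD=275542921414452623/2251799813685248 → NEW=0, ERR=275542921414452623/2251799813685248
(5,5): OLD=3344502321605719595/36028797018963968 → NEW=0, ERR=3344502321605719595/36028797018963968
(6,0): OLD=17780417785224477/70368744177664 → NEW=255, ERR=-163611980079843/70368744177664
(6,1): OLD=73639256889158937/1125899906842624 → NEW=0, ERR=73639256889158937/1125899906842624
(6,2): OLD=1261022684895648273/4503599627370496 → NEW=255, ERR=112604779916171793/4503599627370496
(6,3): OLD=21534669115202696541/72057594037927936 → NEW=255, ERR=3159982635531072861/72057594037927936
(6,4): OLD=327849253747606715821/1152921504606846976 → NEW=255, ERR=33854270072860736941/1152921504606846976
(6,5): OLD=1042305446247106898075/18446744073709551616 → NEW=0, ERR=1042305446247106898075/18446744073709551616
Output grid:
  Row 0: #..##.  (3 black, running=3)
  Row 1: #.##.#  (2 black, running=5)
  Row 2: ..##.#  (3 black, running=8)
  Row 3: #...##  (3 black, running=11)
  Row 4: ##..##  (2 black, running=13)
  Row 5: .#....  (5 black, running=18)
  Row 6: #.###.  (2 black, running=20)

Answer: 20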